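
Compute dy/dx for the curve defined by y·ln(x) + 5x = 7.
Differentiate both sides with respect to x, treating y as y(x). By the chain rule, any term containing y contributes a factor of y' = dy/dx when we differentiate it.

Move every term to one side and write the relation as F(x, y) = 0. Term by term,
  d/dx[5x] = 5
  d/dx[y·ln(x)] = y'·ln(x) + y/x
  d/dx[-7] = 0

The pieces without y' make up ∂F/∂x and the coefficient of y' is ∂F/∂y:
  ∂F/∂x = 5 + y/x,
  ∂F/∂y = ln(x).

Since d/dx[F] = ∂F/∂x + (∂F/∂y)·y' = 0, solve for y':
  (∂F/∂y)·y' = -∂F/∂x
  dy/dx = -(∂F/∂x)/(∂F/∂y) = -(5 + y/x)/(ln(x))
        = -((5x + y)/x)/(ln(x)) = (-5x - y)/(x·ln(x))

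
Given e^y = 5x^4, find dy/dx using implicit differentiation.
Apply d/dx to both sides, remembering that y depends on x. Each occurrence of y therefore brings in a y' = dy/dx via the chain rule.

With F(x, y) equal to the left-hand side minus the right, differentiate F term by term:
  d/dx[-5x^4] = -20x^3
  d/dx[e^(y)] = y'·e^(y)
Adding these up, d/dx[F] = 0 becomes
  (-20x^3) + (e^(y))·y' = 0,
so isolating y',
  dy/dx = -(-20x^3)/(e^(y)) = 20x^3e^(-y)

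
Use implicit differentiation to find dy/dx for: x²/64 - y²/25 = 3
Differentiate the relation implicitly: treat y = y(x) and apply the chain rule, so every y-derivative picks up a y' = dy/dx factor.

With everything moved to the left-hand side, differentiate term by term:
  d/dx[x^2/64] = x/32
  d/dx[-y^2/25] = -2y·y'/25
  d/dx[-3] = 0

Separating the contributions that come from x directly and those that come through y:
  without y':      x/32
  multiplying y':  -2y/25

so (x/32) + (-2y/25)·y' = 0, and therefore
  dy/dx = -(x/32)/(-2y/25) = 25x/(64y)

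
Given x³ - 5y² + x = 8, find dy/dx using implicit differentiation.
Differentiate the relation implicitly: treat y = y(x) and apply the chain rule, so every y-derivative picks up a y' = dy/dx factor.

With everything moved to the left-hand side, differentiate term by term:
  d/dx[x^3] = 3x^2
  d/dx[x] = 1
  d/dx[-5y^2] = -10y·y'
  d/dx[-8] = 0

Separating the contributions that come from x directly and those that come through y:
  without y':      3x^2 + 1
  multiplying y':  -10y

so (3x^2 + 1) + (-10y)·y' = 0, and therefore
  dy/dx = -(3x^2 + 1)/(-10y) = (3x^2 + 1)/(10y)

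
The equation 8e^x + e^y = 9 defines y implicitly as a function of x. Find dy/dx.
Differentiate both sides with respect to x, treating y as y(x). By the chain rule, any term containing y contributes a factor of y' = dy/dx when we differentiate it.

Move every term to one side and write the relation as F(x, y) = 0. Term by term,
  d/dx[8e^(x)] = 8e^(x)
  d/dx[e^(y)] = y'·e^(y)
  d/dx[-9] = 0

The pieces without y' make up ∂F/∂x and the coefficient of y' is ∂F/∂y:
  ∂F/∂x = 8e^(x),
  ∂F/∂y = e^(y).

Since d/dx[F] = ∂F/∂x + (∂F/∂y)·y' = 0, solve for y':
  (∂F/∂y)·y' = -∂F/∂x
  dy/dx = -(∂F/∂x)/(∂F/∂y) = -(8e^(x))/(e^(y)) = -8e^(x - y)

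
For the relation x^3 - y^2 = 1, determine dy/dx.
Take d/dx of both sides. Since y is implicitly a function of x, the chain rule attaches a y' = dy/dx factor whenever we differentiate through y.

Set F(x, y) = (left side) − (right side), so the curve is F = 0. Differentiating each term of F:
  d/dx[x^3] = 3x^2
  d/dx[-y^2] = -2y·y'
  d/dx[-1] = 0

Collecting, the y'-free part is the partial derivative in x and the y' coefficient is the partial derivative in y:
  ∂F/∂x = 3x^2
  ∂F/∂y = -2y

so d/dx[F(x, y(x))] = ∂F/∂x + (∂F/∂y)·y' = 0. Rearranging,
  dy/dx = -(∂F/∂x)/(∂F/∂y) = -(3x^2)/(-2y) = 3x^2/(2y)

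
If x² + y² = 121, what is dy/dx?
Apply d/dx to both sides, remembering that y depends on x. Each occurrence of y therefore brings in a y' = dy/dx via the chain rule.

With F(x, y) equal to the left-hand side minus the right, differentiate F term by term:
  d/dx[x^2] = 2x
  d/dx[y^2] = 2y·y'
  d/dx[-121] = 0
Adding these up, d/dx[F] = 0 becomes
  (2x) + (2y)·y' = 0,
so isolating y',
  dy/dx = -(2x)/(2y) = -x/y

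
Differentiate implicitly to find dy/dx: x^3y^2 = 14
Take d/dx of both sides. Since y is implicitly a function of x, the chain rule attaches a y' = dy/dx factor whenever we differentiate through y.

Set F(x, y) = (left side) − (right side), so the curve is F = 0. Differentiating each term of F:
  d/dx[x^3y^2] = 2x^3y·y' + 3x^2y^2
  d/dx[-14] = 0

Collecting, the y'-free part is the partial derivative in x and the y' coefficient is the partial derivative in y:
  ∂F/∂x = 3x^2y^2
  ∂F/∂y = 2x^3y

so d/dx[F(x, y(x))] = ∂F/∂x + (∂F/∂y)·y' = 0. Rearranging,
  dy/dx = -(∂F/∂x)/(∂F/∂y) = -(3x^2y^2)/(2x^3y) = -3y/(2x)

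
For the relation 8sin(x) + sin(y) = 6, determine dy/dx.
Apply d/dx to both sides, remembering that y depends on x. Each occurrence of y therefore brings in a y' = dy/dx via the chain rule.

With F(x, y) equal to the left-hand side minus the right, differentiate F term by term:
  d/dx[8sin(x)] = 8cos(x)
  d/dx[sin(y)] = y'·cos(y)
  d/dx[-6] = 0
Adding these up, d/dx[F] = 0 becomes
  (8cos(x)) + (cos(y))·y' = 0,
so isolating y',
  dy/dx = -(8cos(x))/(cos(y)) = -8cos(x)/cos(y)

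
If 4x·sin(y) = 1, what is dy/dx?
Apply d/dx to both sides, remembering that y depends on x. Each occurrence of y therefore brings in a y' = dy/dx via the chain rule.

With F(x, y) equal to the left-hand side minus the right, differentiate F term by term:
  d/dx[4x·sin(y)] = 4x·y'·cos(y) + 4sin(y)
  d/dx[-1] = 0
Adding these up, d/dx[F] = 0 becomes
  (4sin(y)) + (4x·cos(y))·y' = 0,
so isolating y',
  dy/dx = -(4sin(y))/(4x·cos(y)) = -tan(y)/x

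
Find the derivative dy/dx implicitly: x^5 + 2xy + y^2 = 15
Take d/dx of both sides. Since y is implicitly a function of x, the chain rule attaches a y' = dy/dx factor whenever we differentiate through y.

Set F(x, y) = (left side) − (right side), so the curve is F = 0. Differentiating each term of F:
  d/dx[x^5] = 5x^4
  d/dx[2xy] = 2x·y' + 2y
  d/dx[y^2] = 2y·y'
  d/dx[-15] = 0

Collecting, the y'-free part is the partial derivative in x and the y' coefficient is the partial derivative in y:
  ∂F/∂x = 5x^4 + 2y
  ∂F/∂y = 2x + 2y

so d/dx[F(x, y(x))] = ∂F/∂x + (∂F/∂y)·y' = 0. Rearranging,
  dy/dx = -(∂F/∂x)/(∂F/∂y) = -(5x^4 + 2y)/(2x + 2y) = (-5x^4/2 - y)/(x + y)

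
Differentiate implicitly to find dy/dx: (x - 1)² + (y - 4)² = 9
Take d/dx of both sides. Since y is implicitly a function of x, the chain rule attaches a y' = dy/dx factor whenever we differentiate through y.

Set F(x, y) = (left side) − (right side), so the curve is F = 0. Differentiating each term of F:
  d/dx[(x - 1)^2] = 2x - 2
  d/dx[(y - 4)^2] = 2·y'(y - 4)
  d/dx[-9] = 0

Collecting, the y'-free part is the partial derivative in x and the y' coefficient is the partial derivative in y:
  ∂F/∂x = 2x - 2
  ∂F/∂y = 2y - 8

so d/dx[F(x, y(x))] = ∂F/∂x + (∂F/∂y)·y' = 0. Rearranging,
  dy/dx = -(∂F/∂x)/(∂F/∂y) = -(2x - 2)/(2y - 8) = (1 - x)/(y - 4)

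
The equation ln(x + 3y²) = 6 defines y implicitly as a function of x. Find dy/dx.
Apply d/dx to both sides, remembering that y depends on x. Each occurrence of y therefore brings in a y' = dy/dx via the chain rule.

With F(x, y) equal to the left-hand side minus the right, differentiate F term by term:
  d/dx[ln(x + 3y^2)] = (6y·y' + 1)/(x + 3y^2)
  d/dx[-6] = 0
Adding these up, d/dx[F] = 0 becomes
  (1/(x + 3y^2)) + (6y/(x + 3y^2))·y' = 0,
so isolating y',
  dy/dx = -(1/(x + 3y^2))/(6y/(x + 3y^2)) = -1/(6y)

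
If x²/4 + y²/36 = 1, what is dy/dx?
Differentiate both sides with respect to x, treating y as y(x). By the chain rule, any term containing y contributes a factor of y' = dy/dx when we differentiate it.

Move every term to one side and write the relation as F(x, y) = 0. Term by term,
  d/dx[x^2/4] = x/2
  d/dx[y^2/36] = y·y'/18
  d/dx[-1] = 0

The pieces without y' make up ∂F/∂x and the coefficient of y' is ∂F/∂y:
  ∂F/∂x = x/2,
  ∂F/∂y = y/18.

Since d/dx[F] = ∂F/∂x + (∂F/∂y)·y' = 0, solve for y':
  (∂F/∂y)·y' = -∂F/∂x
  dy/dx = -(∂F/∂x)/(∂F/∂y) = -(x/2)/(y/18) = -9x/y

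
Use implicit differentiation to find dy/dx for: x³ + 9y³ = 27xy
Apply d/dx to both sides, remembering that y depends on x. Each occurrence of y therefore brings in a y' = dy/dx via the chain rule.

With F(x, y) equal to the left-hand side minus the right, differentiate F term by term:
  d/dx[x^3] = 3x^2
  d/dx[-27xy] = -27x·y' - 27y
  d/dx[9y^3] = 27y^2·y'
Adding these up, d/dx[F] = 0 becomes
  (3x^2 - 27y) + (-27x + 27y^2)·y' = 0,
so isolating y',
  dy/dx = -(3x^2 - 27y)/(-27x + 27y^2) = (x^2/9 - y)/(x - y^2)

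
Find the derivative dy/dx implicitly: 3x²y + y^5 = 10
Apply d/dx to both sides, remembering that y depends on x. Each occurrence of y therefore brings in a y' = dy/dx via the chain rule.

With F(x, y) equal to the left-hand side minus the right, differentiate F term by term:
  d/dx[3x^2y] = 3x^2·y' + 6xy
  d/dx[y^5] = 5y^4·y'
  d/dx[-10] = 0
Adding these up, d/dx[F] = 0 becomes
  (6xy) + (3x^2 + 5y^4)·y' = 0,
so isolating y',
  dy/dx = -(6xy)/(3x^2 + 5y^4) = -6xy/(3x^2 + 5y^4)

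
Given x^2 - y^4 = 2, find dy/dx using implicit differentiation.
Apply d/dx to both sides, remembering that y depends on x. Each occurrence of y therefore brings in a y' = dy/dx via the chain rule.

With F(x, y) equal to the left-hand side minus the right, differentiate F term by term:
  d/dx[x^2] = 2x
  d/dx[-y^4] = -4y^3·y'
  d/dx[-2] = 0
Adding these up, d/dx[F] = 0 becomes
  (2x) + (-4y^3)·y' = 0,
so isolating y',
  dy/dx = -(2x)/(-4y^3) = x/(2y^3)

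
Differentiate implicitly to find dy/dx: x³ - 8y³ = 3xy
Apply d/dx to both sides, remembering that y depends on x. Each occurrence of y therefore brings in a y' = dy/dx via the chain rule.

With F(x, y) equal to the left-hand side minus the right, differentiate F term by term:
  d/dx[x^3] = 3x^2
  d/dx[-3xy] = -3x·y' - 3y
  d/dx[-8y^3] = -24y^2·y'
Adding these up, d/dx[F] = 0 becomes
  (3x^2 - 3y) + (-3x - 24y^2)·y' = 0,
so isolating y',
  dy/dx = -(3x^2 - 3y)/(-3x - 24y^2) = (x^2 - y)/(x + 8y^2)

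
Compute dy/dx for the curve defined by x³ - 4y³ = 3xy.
Differentiate both sides with respect to x, treating y as y(x). By the chain rule, any term containing y contributes a factor of y' = dy/dx when we differentiate it.

Move every term to one side and write the relation as F(x, y) = 0. Term by term,
  d/dx[x^3] = 3x^2
  d/dx[-3xy] = -3x·y' - 3y
  d/dx[-4y^3] = -12y^2·y'

The pieces without y' make up ∂F/∂x and the coefficient of y' is ∂F/∂y:
  ∂F/∂x = 3x^2 - 3y,
  ∂F/∂y = -3x - 12y^2.

Since d/dx[F] = ∂F/∂x + (∂F/∂y)·y' = 0, solve for y':
  (∂F/∂y)·y' = -∂F/∂x
  dy/dx = -(∂F/∂x)/(∂F/∂y) = -(3x^2 - 3y)/(-3x - 12y^2) = (x^2 - y)/(x + 4y^2)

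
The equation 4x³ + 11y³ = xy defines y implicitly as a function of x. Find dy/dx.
Take d/dx of both sides. Since y is implicitly a function of x, the chain rule attaches a y' = dy/dx factor whenever we differentiate through y.

Set F(x, y) = (left side) − (right side), so the curve is F = 0. Differentiating each term of F:
  d/dx[4x^3] = 12x^2
  d/dx[-xy] = -x·y' - y
  d/dx[11y^3] = 33y^2·y'

Collecting, the y'-free part is the partial derivative in x and the y' coefficient is the partial derivative in y:
  ∂F/∂x = 12x^2 - y
  ∂F/∂y = -x + 33y^2

so d/dx[F(x, y(x))] = ∂F/∂x + (∂F/∂y)·y' = 0. Rearranging,
  dy/dx = -(∂F/∂x)/(∂F/∂y) = -(12x^2 - y)/(-x + 33y^2) = (12x^2 - y)/(x - 33y^2)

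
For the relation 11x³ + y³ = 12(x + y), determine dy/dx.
Take d/dx of both sides. Since y is implicitly a function of x, the chain rule attaches a y' = dy/dx factor whenever we differentiate through y.

Set F(x, y) = (left side) − (right side), so the curve is F = 0. Differentiating each term of F:
  d/dx[11x^3] = 33x^2
  d/dx[-12x] = -12
  d/dx[y^3] = 3y^2·y'
  d/dx[-12y] = -12·y'

Collecting, the y'-free part is the partial derivative in x and the y' coefficient is the partial derivative in y:
  ∂F/∂x = 33x^2 - 12
  ∂F/∂y = 3y^2 - 12

so d/dx[F(x, y(x))] = ∂F/∂x + (∂F/∂y)·y' = 0. Rearranging,
  dy/dx = -(∂F/∂x)/(∂F/∂y) = -(33x^2 - 12)/(3y^2 - 12) = (4 - 11x^2)/(y^2 - 4)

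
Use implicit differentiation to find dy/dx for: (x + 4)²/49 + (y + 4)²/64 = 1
Apply d/dx to both sides, remembering that y depends on x. Each occurrence of y therefore brings in a y' = dy/dx via the chain rule.

With F(x, y) equal to the left-hand side minus the right, differentiate F term by term:
  d/dx[(x + 4)^2/49] = 2x/49 + 8/49
  d/dx[(y + 4)^2/64] = y'(y + 4)/32
  d/dx[-1] = 0
Adding these up, d/dx[F] = 0 becomes
  (2x/49 + 8/49) + (y/32 + 1/8)·y' = 0,
so isolating y',
  dy/dx = -(2x/49 + 8/49)/(y/32 + 1/8)
        = -(2(x + 4)/49)/((y + 4)/32) = 64(-x - 4)/(49(y + 4))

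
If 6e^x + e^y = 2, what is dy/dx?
Take d/dx of both sides. Since y is implicitly a function of x, the chain rule attaches a y' = dy/dx factor whenever we differentiate through y.

Set F(x, y) = (left side) − (right side), so the curve is F = 0. Differentiating each term of F:
  d/dx[6e^(x)] = 6e^(x)
  d/dx[e^(y)] = y'·e^(y)
  d/dx[-2] = 0

Collecting, the y'-free part is the partial derivative in x and the y' coefficient is the partial derivative in y:
  ∂F/∂x = 6e^(x)
  ∂F/∂y = e^(y)

so d/dx[F(x, y(x))] = ∂F/∂x + (∂F/∂y)·y' = 0. Rearranging,
  dy/dx = -(∂F/∂x)/(∂F/∂y) = -(6e^(x))/(e^(y)) = -6e^(x - y)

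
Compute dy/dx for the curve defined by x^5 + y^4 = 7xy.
Apply d/dx to both sides, remembering that y depends on x. Each occurrence of y therefore brings in a y' = dy/dx via the chain rule.

With F(x, y) equal to the left-hand side minus the right, differentiate F term by term:
  d/dx[x^5] = 5x^4
  d/dx[-7xy] = -7x·y' - 7y
  d/dx[y^4] = 4y^3·y'
Adding these up, d/dx[F] = 0 becomes
  (5x^4 - 7y) + (-7x + 4y^3)·y' = 0,
so isolating y',
  dy/dx = -(5x^4 - 7y)/(-7x + 4y^3) = (5x^4 - 7y)/(7x - 4y^3)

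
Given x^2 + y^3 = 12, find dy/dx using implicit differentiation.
Apply d/dx to both sides, remembering that y depends on x. Each occurrence of y therefore brings in a y' = dy/dx via the chain rule.

With F(x, y) equal to the left-hand side minus the right, differentiate F term by term:
  d/dx[x^2] = 2x
  d/dx[y^3] = 3y^2·y'
  d/dx[-12] = 0
Adding these up, d/dx[F] = 0 becomes
  (2x) + (3y^2)·y' = 0,
so isolating y',
  dy/dx = -(2x)/(3y^2) = -2x/(3y^2)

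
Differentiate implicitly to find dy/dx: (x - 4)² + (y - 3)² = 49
Differentiate the relation implicitly: treat y = y(x) and apply the chain rule, so every y-derivative picks up a y' = dy/dx factor.

With everything moved to the left-hand side, differentiate term by term:
  d/dx[(x - 4)^2] = 2x - 8
  d/dx[(y - 3)^2] = 2·y'(y - 3)
  d/dx[-49] = 0

Separating the contributions that come from x directly and those that come through y:
  without y':      2x - 8
  multiplying y':  2y - 6

so (2x - 8) + (2y - 6)·y' = 0, and therefore
  dy/dx = -(2x - 8)/(2y - 6) = (4 - x)/(y - 3)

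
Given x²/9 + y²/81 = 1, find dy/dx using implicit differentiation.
Differentiate the relation implicitly: treat y = y(x) and apply the chain rule, so every y-derivative picks up a y' = dy/dx factor.

With everything moved to the left-hand side, differentiate term by term:
  d/dx[x^2/9] = 2x/9
  d/dx[y^2/81] = 2y·y'/81
  d/dx[-1] = 0

Separating the contributions that come from x directly and those that come through y:
  without y':      2x/9
  multiplying y':  2y/81

so (2x/9) + (2y/81)·y' = 0, and therefore
  dy/dx = -(2x/9)/(2y/81) = -9x/y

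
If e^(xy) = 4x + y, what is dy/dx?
Take d/dx of both sides. Since y is implicitly a function of x, the chain rule attaches a y' = dy/dx factor whenever we differentiate through y.

Set F(x, y) = (left side) − (right side), so the curve is F = 0. Differentiating each term of F:
  d/dx[-4x] = -4
  d/dx[-y] = -y'
  d/dx[e^(xy)] = (x·y' + y)·e^(xy)

Collecting, the y'-free part is the partial derivative in x and the y' coefficient is the partial derivative in y:
  ∂F/∂x = y·e^(xy) - 4
  ∂F/∂y = x·e^(xy) - 1

so d/dx[F(x, y(x))] = ∂F/∂x + (∂F/∂y)·y' = 0. Rearranging,
  dy/dx = -(∂F/∂x)/(∂F/∂y) = -(y·e^(xy) - 4)/(x·e^(xy) - 1) = (-y·e^(xy) + 4)/(x·e^(xy) - 1)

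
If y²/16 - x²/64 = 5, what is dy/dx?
Apply d/dx to both sides, remembering that y depends on x. Each occurrence of y therefore brings in a y' = dy/dx via the chain rule.

With F(x, y) equal to the left-hand side minus the right, differentiate F term by term:
  d/dx[-x^2/64] = -x/32
  d/dx[y^2/16] = y·y'/8
  d/dx[-5] = 0
Adding these up, d/dx[F] = 0 becomes
  (-x/32) + (y/8)·y' = 0,
so isolating y',
  dy/dx = -(-x/32)/(y/8) = x/(4y)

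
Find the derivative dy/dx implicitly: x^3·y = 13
Take d/dx of both sides. Since y is implicitly a function of x, the chain rule attaches a y' = dy/dx factor whenever we differentiate through y.

Set F(x, y) = (left side) − (right side), so the curve is F = 0. Differentiating each term of F:
  d/dx[x^3y] = x^3·y' + 3x^2y
  d/dx[-13] = 0

Collecting, the y'-free part is the partial derivative in x and the y' coefficient is the partial derivative in y:
  ∂F/∂x = 3x^2y
  ∂F/∂y = x^3

so d/dx[F(x, y(x))] = ∂F/∂x + (∂F/∂y)·y' = 0. Rearranging,
  dy/dx = -(∂F/∂x)/(∂F/∂y) = -(3x^2y)/(x^3) = -3y/x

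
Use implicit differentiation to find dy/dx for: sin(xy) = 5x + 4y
Differentiate both sides with respect to x, treating y as y(x). By the chain rule, any term containing y contributes a factor of y' = dy/dx when we differentiate it.

Move every term to one side and write the relation as F(x, y) = 0. Term by term,
  d/dx[-5x] = -5
  d/dx[-4y] = -4·y'
  d/dx[sin(xy)] = (x·y' + y)·cos(xy)

The pieces without y' make up ∂F/∂x and the coefficient of y' is ∂F/∂y:
  ∂F/∂x = y·cos(xy) - 5,
  ∂F/∂y = x·cos(xy) - 4.

Since d/dx[F] = ∂F/∂x + (∂F/∂y)·y' = 0, solve for y':
  (∂F/∂y)·y' = -∂F/∂x
  dy/dx = -(∂F/∂x)/(∂F/∂y) = -(y·cos(xy) - 5)/(x·cos(xy) - 4) = (-y·cos(xy) + 5)/(x·cos(xy) - 4)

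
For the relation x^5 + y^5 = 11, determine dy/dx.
Apply d/dx to both sides, remembering that y depends on x. Each occurrence of y therefore brings in a y' = dy/dx via the chain rule.

With F(x, y) equal to the left-hand side minus the right, differentiate F term by term:
  d/dx[x^5] = 5x^4
  d/dx[y^5] = 5y^4·y'
  d/dx[-11] = 0
Adding these up, d/dx[F] = 0 becomes
  (5x^4) + (5y^4)·y' = 0,
so isolating y',
  dy/dx = -(5x^4)/(5y^4) = -x^4/y^4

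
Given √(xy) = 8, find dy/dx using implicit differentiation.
Differentiate the relation implicitly: treat y = y(x) and apply the chain rule, so every y-derivative picks up a y' = dy/dx factor.

With everything moved to the left-hand side, differentiate term by term:
  d/dx[√(xy)] = √(xy)(x·y'/2 + y/2)/(xy)
  d/dx[-8] = 0

Separating the contributions that come from x directly and those that come through y:
  without y':      √(xy)/(2x)
  multiplying y':  √(xy)/(2y)

so (√(xy)/(2x)) + (√(xy)/(2y))·y' = 0, and therefore
  dy/dx = -(√(xy)/(2x))/(√(xy)/(2y)) = -y/x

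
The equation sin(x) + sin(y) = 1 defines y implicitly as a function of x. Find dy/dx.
Take d/dx of both sides. Since y is implicitly a function of x, the chain rule attaches a y' = dy/dx factor whenever we differentiate through y.

Set F(x, y) = (left side) − (right side), so the curve is F = 0. Differentiating each term of F:
  d/dx[sin(x)] = cos(x)
  d/dx[sin(y)] = y'·cos(y)
  d/dx[-1] = 0

Collecting, the y'-free part is the partial derivative in x and the y' coefficient is the partial derivative in y:
  ∂F/∂x = cos(x)
  ∂F/∂y = cos(y)

so d/dx[F(x, y(x))] = ∂F/∂x + (∂F/∂y)·y' = 0. Rearranging,
  dy/dx = -(∂F/∂x)/(∂F/∂y) = -(cos(x))/(cos(y)) = -cos(x)/cos(y)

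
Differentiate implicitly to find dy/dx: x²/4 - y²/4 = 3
Differentiate both sides with respect to x, treating y as y(x). By the chain rule, any term containing y contributes a factor of y' = dy/dx when we differentiate it.

Move every term to one side and write the relation as F(x, y) = 0. Term by term,
  d/dx[x^2/4] = x/2
  d/dx[-y^2/4] = -y·y'/2
  d/dx[-3] = 0

The pieces without y' make up ∂F/∂x and the coefficient of y' is ∂F/∂y:
  ∂F/∂x = x/2,
  ∂F/∂y = -y/2.

Since d/dx[F] = ∂F/∂x + (∂F/∂y)·y' = 0, solve for y':
  (∂F/∂y)·y' = -∂F/∂x
  dy/dx = -(∂F/∂x)/(∂F/∂y) = -(x/2)/(-y/2) = x/y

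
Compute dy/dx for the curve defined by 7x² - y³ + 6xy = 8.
Differentiate the relation implicitly: treat y = y(x) and apply the chain rule, so every y-derivative picks up a y' = dy/dx factor.

With everything moved to the left-hand side, differentiate term by term:
  d/dx[7x^2] = 14x
  d/dx[6xy] = 6x·y' + 6y
  d/dx[-y^3] = -3y^2·y'
  d/dx[-8] = 0

Separating the contributions that come from x directly and those that come through y:
  without y':      14x + 6y
  multiplying y':  6x - 3y^2

so (14x + 6y) + (6x - 3y^2)·y' = 0, and therefore
  dy/dx = -(14x + 6y)/(6x - 3y^2) = 2(-7x - 3y)/(3(2x - y^2))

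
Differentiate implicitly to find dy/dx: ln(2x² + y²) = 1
Take d/dx of both sides. Since y is implicitly a function of x, the chain rule attaches a y' = dy/dx factor whenever we differentiate through y.

Set F(x, y) = (left side) − (right side), so the curve is F = 0. Differentiating each term of F:
  d/dx[ln(2x^2 + y^2)] = (4x + 2y·y')/(2x^2 + y^2)
  d/dx[-1] = 0

Collecting, the y'-free part is the partial derivative in x and the y' coefficient is the partial derivative in y:
  ∂F/∂x = 4x/(2x^2 + y^2)
  ∂F/∂y = 2y/(2x^2 + y^2)

so d/dx[F(x, y(x))] = ∂F/∂x + (∂F/∂y)·y' = 0. Rearranging,
  dy/dx = -(∂F/∂x)/(∂F/∂y) = -(4x/(2x^2 + y^2))/(2y/(2x^2 + y^2)) = -2x/y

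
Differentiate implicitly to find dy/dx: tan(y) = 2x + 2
Take d/dx of both sides. Since y is implicitly a function of x, the chain rule attaches a y' = dy/dx factor whenever we differentiate through y.

Set F(x, y) = (left side) − (right side), so the curve is F = 0. Differentiating each term of F:
  d/dx[-2x] = -2
  d/dx[tan(y)] = y'(tan(y)^2 + 1)
  d/dx[-2] = 0

Collecting, the y'-free part is the partial derivative in x and the y' coefficient is the partial derivative in y:
  ∂F/∂x = -2
  ∂F/∂y = tan(y)^2 + 1

so d/dx[F(x, y(x))] = ∂F/∂x + (∂F/∂y)·y' = 0. Rearranging,
  dy/dx = -(∂F/∂x)/(∂F/∂y) = -(-2)/(tan(y)^2 + 1) = 2cos(y)^2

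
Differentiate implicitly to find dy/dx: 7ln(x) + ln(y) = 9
Take d/dx of both sides. Since y is implicitly a function of x, the chain rule attaches a y' = dy/dx factor whenever we differentiate through y.

Set F(x, y) = (left side) − (right side), so the curve is F = 0. Differentiating each term of F:
  d/dx[7ln(x)] = 7/x
  d/dx[ln(y)] = y'/y
  d/dx[-9] = 0

Collecting, the y'-free part is the partial derivative in x and the y' coefficient is the partial derivative in y:
  ∂F/∂x = 7/x
  ∂F/∂y = 1/y

so d/dx[F(x, y(x))] = ∂F/∂x + (∂F/∂y)·y' = 0. Rearranging,
  dy/dx = -(∂F/∂x)/(∂F/∂y) = -(7/x)/(1/y) = -7y/x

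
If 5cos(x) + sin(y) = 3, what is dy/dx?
Differentiate the relation implicitly: treat y = y(x) and apply the chain rule, so every y-derivative picks up a y' = dy/dx factor.

With everything moved to the left-hand side, differentiate term by term:
  d/dx[sin(y)] = y'·cos(y)
  d/dx[5cos(x)] = -5sin(x)
  d/dx[-3] = 0

Separating the contributions that come from x directly and those that come through y:
  without y':      -5sin(x)
  multiplying y':  cos(y)

so (-5sin(x)) + (cos(y))·y' = 0, and therefore
  dy/dx = -(-5sin(x))/(cos(y)) = 5sin(x)/cos(y)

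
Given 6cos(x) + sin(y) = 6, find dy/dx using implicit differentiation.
Differentiate the relation implicitly: treat y = y(x) and apply the chain rule, so every y-derivative picks up a y' = dy/dx factor.

With everything moved to the left-hand side, differentiate term by term:
  d/dx[sin(y)] = y'·cos(y)
  d/dx[6cos(x)] = -6sin(x)
  d/dx[-6] = 0

Separating the contributions that come from x directly and those that come through y:
  without y':      -6sin(x)
  multiplying y':  cos(y)

so (-6sin(x)) + (cos(y))·y' = 0, and therefore
  dy/dx = -(-6sin(x))/(cos(y)) = 6sin(x)/cos(y)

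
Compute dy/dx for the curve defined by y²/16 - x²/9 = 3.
Differentiate both sides with respect to x, treating y as y(x). By the chain rule, any term containing y contributes a factor of y' = dy/dx when we differentiate it.

Move every term to one side and write the relation as F(x, y) = 0. Term by term,
  d/dx[-x^2/9] = -2x/9
  d/dx[y^2/16] = y·y'/8
  d/dx[-3] = 0

The pieces without y' make up ∂F/∂x and the coefficient of y' is ∂F/∂y:
  ∂F/∂x = -2x/9,
  ∂F/∂y = y/8.

Since d/dx[F] = ∂F/∂x + (∂F/∂y)·y' = 0, solve for y':
  (∂F/∂y)·y' = -∂F/∂x
  dy/dx = -(∂F/∂x)/(∂F/∂y) = -(-2x/9)/(y/8) = 16x/(9y)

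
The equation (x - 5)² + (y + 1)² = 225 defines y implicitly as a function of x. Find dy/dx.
Differentiate both sides with respect to x, treating y as y(x). By the chain rule, any term containing y contributes a factor of y' = dy/dx when we differentiate it.

Move every term to one side and write the relation as F(x, y) = 0. Term by term,
  d/dx[(x - 5)^2] = 2x - 10
  d/dx[(y + 1)^2] = 2·y'(y + 1)
  d/dx[-225] = 0

The pieces without y' make up ∂F/∂x and the coefficient of y' is ∂F/∂y:
  ∂F/∂x = 2x - 10,
  ∂F/∂y = 2y + 2.

Since d/dx[F] = ∂F/∂x + (∂F/∂y)·y' = 0, solve for y':
  (∂F/∂y)·y' = -∂F/∂x
  dy/dx = -(∂F/∂x)/(∂F/∂y) = -(2x - 10)/(2y + 2) = (5 - x)/(y + 1)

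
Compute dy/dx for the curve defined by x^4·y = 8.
Differentiate both sides with respect to x, treating y as y(x). By the chain rule, any term containing y contributes a factor of y' = dy/dx when we differentiate it.

Move every term to one side and write the relation as F(x, y) = 0. Term by term,
  d/dx[x^4y] = x^4·y' + 4x^3y
  d/dx[-8] = 0

The pieces without y' make up ∂F/∂x and the coefficient of y' is ∂F/∂y:
  ∂F/∂x = 4x^3y,
  ∂F/∂y = x^4.

Since d/dx[F] = ∂F/∂x + (∂F/∂y)·y' = 0, solve for y':
  (∂F/∂y)·y' = -∂F/∂x
  dy/dx = -(∂F/∂x)/(∂F/∂y) = -(4x^3y)/(x^4) = -4y/x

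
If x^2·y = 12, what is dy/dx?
Differentiate both sides with respect to x, treating y as y(x). By the chain rule, any term containing y contributes a factor of y' = dy/dx when we differentiate it.

Move every term to one side and write the relation as F(x, y) = 0. Term by term,
  d/dx[x^2y] = x^2·y' + 2xy
  d/dx[-12] = 0

The pieces without y' make up ∂F/∂x and the coefficient of y' is ∂F/∂y:
  ∂F/∂x = 2xy,
  ∂F/∂y = x^2.

Since d/dx[F] = ∂F/∂x + (∂F/∂y)·y' = 0, solve for y':
  (∂F/∂y)·y' = -∂F/∂x
  dy/dx = -(∂F/∂x)/(∂F/∂y) = -(2xy)/(x^2) = -2y/x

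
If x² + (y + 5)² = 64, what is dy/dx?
Apply d/dx to both sides, remembering that y depends on x. Each occurrence of y therefore brings in a y' = dy/dx via the chain rule.

With F(x, y) equal to the left-hand side minus the right, differentiate F term by term:
  d/dx[x^2] = 2x
  d/dx[(y + 5)^2] = 2·y'(y + 5)
  d/dx[-64] = 0
Adding these up, d/dx[F] = 0 becomes
  (2x) + (2y + 10)·y' = 0,
so isolating y',
  dy/dx = -(2x)/(2y + 10) = -x/(y + 5)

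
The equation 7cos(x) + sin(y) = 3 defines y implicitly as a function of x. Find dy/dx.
Differentiate the relation implicitly: treat y = y(x) and apply the chain rule, so every y-derivative picks up a y' = dy/dx factor.

With everything moved to the left-hand side, differentiate term by term:
  d/dx[sin(y)] = y'·cos(y)
  d/dx[7cos(x)] = -7sin(x)
  d/dx[-3] = 0

Separating the contributions that come from x directly and those that come through y:
  without y':      -7sin(x)
  multiplying y':  cos(y)

so (-7sin(x)) + (cos(y))·y' = 0, and therefore
  dy/dx = -(-7sin(x))/(cos(y)) = 7sin(x)/cos(y)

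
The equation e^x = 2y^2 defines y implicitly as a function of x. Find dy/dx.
Differentiate both sides with respect to x, treating y as y(x). By the chain rule, any term containing y contributes a factor of y' = dy/dx when we differentiate it.

Move every term to one side and write the relation as F(x, y) = 0. Term by term,
  d/dx[-2y^2] = -4y·y'
  d/dx[e^(x)] = e^(x)

The pieces without y' make up ∂F/∂x and the coefficient of y' is ∂F/∂y:
  ∂F/∂x = e^(x),
  ∂F/∂y = -4y.

Since d/dx[F] = ∂F/∂x + (∂F/∂y)·y' = 0, solve for y':
  (∂F/∂y)·y' = -∂F/∂x
  dy/dx = -(∂F/∂x)/(∂F/∂y) = -(e^(x))/(-4y) = e^(x)/(4y)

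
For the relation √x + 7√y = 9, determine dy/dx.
Apply d/dx to both sides, remembering that y depends on x. Each occurrence of y therefore brings in a y' = dy/dx via the chain rule.

With F(x, y) equal to the left-hand side minus the right, differentiate F term by term:
  d/dx[√(x)] = 1/(2√(x))
  d/dx[7√(y)] = 7·y'/(2√(y))
  d/dx[-9] = 0
Adding these up, d/dx[F] = 0 becomes
  (1/(2√(x))) + (7/(2√(y)))·y' = 0,
so isolating y',
  dy/dx = -(1/(2√(x)))/(7/(2√(y))) = -√(y)/(7√(x))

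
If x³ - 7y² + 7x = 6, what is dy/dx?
Take d/dx of both sides. Since y is implicitly a function of x, the chain rule attaches a y' = dy/dx factor whenever we differentiate through y.

Set F(x, y) = (left side) − (right side), so the curve is F = 0. Differentiating each term of F:
  d/dx[x^3] = 3x^2
  d/dx[7x] = 7
  d/dx[-7y^2] = -14y·y'
  d/dx[-6] = 0

Collecting, the y'-free part is the partial derivative in x and the y' coefficient is the partial derivative in y:
  ∂F/∂x = 3x^2 + 7
  ∂F/∂y = -14y

so d/dx[F(x, y(x))] = ∂F/∂x + (∂F/∂y)·y' = 0. Rearranging,
  dy/dx = -(∂F/∂x)/(∂F/∂y) = -(3x^2 + 7)/(-14y) = (3x^2 + 7)/(14y)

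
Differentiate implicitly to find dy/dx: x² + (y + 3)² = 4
Take d/dx of both sides. Since y is implicitly a function of x, the chain rule attaches a y' = dy/dx factor whenever we differentiate through y.

Set F(x, y) = (left side) − (right side), so the curve is F = 0. Differentiating each term of F:
  d/dx[x^2] = 2x
  d/dx[(y + 3)^2] = 2·y'(y + 3)
  d/dx[-4] = 0

Collecting, the y'-free part is the partial derivative in x and the y' coefficient is the partial derivative in y:
  ∂F/∂x = 2x
  ∂F/∂y = 2y + 6

so d/dx[F(x, y(x))] = ∂F/∂x + (∂F/∂y)·y' = 0. Rearranging,
  dy/dx = -(∂F/∂x)/(∂F/∂y) = -(2x)/(2y + 6) = -x/(y + 3)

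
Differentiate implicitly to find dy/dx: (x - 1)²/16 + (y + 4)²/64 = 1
Differentiate the relation implicitly: treat y = y(x) and apply the chain rule, so every y-derivative picks up a y' = dy/dx factor.

With everything moved to the left-hand side, differentiate term by term:
  d/dx[(x - 1)^2/16] = x/8 - 1/8
  d/dx[(y + 4)^2/64] = y'(y + 4)/32
  d/dx[-1] = 0

Separating the contributions that come from x directly and those that come through y:
  without y':      x/8 - 1/8
  multiplying y':  y/32 + 1/8

so (x/8 - 1/8) + (y/32 + 1/8)·y' = 0, and therefore
  dy/dx = -(x/8 - 1/8)/(y/32 + 1/8)
        = -((x - 1)/8)/((y + 4)/32) = 4(1 - x)/(y + 4)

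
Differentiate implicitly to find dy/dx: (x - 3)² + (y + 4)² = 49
Differentiate the relation implicitly: treat y = y(x) and apply the chain rule, so every y-derivative picks up a y' = dy/dx factor.

With everything moved to the left-hand side, differentiate term by term:
  d/dx[(x - 3)^2] = 2x - 6
  d/dx[(y + 4)^2] = 2·y'(y + 4)
  d/dx[-49] = 0

Separating the contributions that come from x directly and those that come through y:
  without y':      2x - 6
  multiplying y':  2y + 8

so (2x - 6) + (2y + 8)·y' = 0, and therefore
  dy/dx = -(2x - 6)/(2y + 8) = (3 - x)/(y + 4)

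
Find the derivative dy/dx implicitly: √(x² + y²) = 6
Differentiate the relation implicitly: treat y = y(x) and apply the chain rule, so every y-derivative picks up a y' = dy/dx factor.

With everything moved to the left-hand side, differentiate term by term:
  d/dx[√(x^2 + y^2)] = (x + y·y')/√(x^2 + y^2)
  d/dx[-6] = 0

Separating the contributions that come from x directly and those that come through y:
  without y':      x/√(x^2 + y^2)
  multiplying y':  y/√(x^2 + y^2)

so (x/√(x^2 + y^2)) + (y/√(x^2 + y^2))·y' = 0, and therefore
  dy/dx = -(x/√(x^2 + y^2))/(y/√(x^2 + y^2)) = -x/y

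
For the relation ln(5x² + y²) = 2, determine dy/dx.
Differentiate both sides with respect to x, treating y as y(x). By the chain rule, any term containing y contributes a factor of y' = dy/dx when we differentiate it.

Move every term to one side and write the relation as F(x, y) = 0. Term by term,
  d/dx[ln(5x^2 + y^2)] = (10x + 2y·y')/(5x^2 + y^2)
  d/dx[-2] = 0

The pieces without y' make up ∂F/∂x and the coefficient of y' is ∂F/∂y:
  ∂F/∂x = 10x/(5x^2 + y^2),
  ∂F/∂y = 2y/(5x^2 + y^2).

Since d/dx[F] = ∂F/∂x + (∂F/∂y)·y' = 0, solve for y':
  (∂F/∂y)·y' = -∂F/∂x
  dy/dx = -(∂F/∂x)/(∂F/∂y) = -(10x/(5x^2 + y^2))/(2y/(5x^2 + y^2)) = -5x/y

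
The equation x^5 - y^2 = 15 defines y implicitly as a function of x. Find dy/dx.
Apply d/dx to both sides, remembering that y depends on x. Each occurrence of y therefore brings in a y' = dy/dx via the chain rule.

With F(x, y) equal to the left-hand side minus the right, differentiate F term by term:
  d/dx[x^5] = 5x^4
  d/dx[-y^2] = -2y·y'
  d/dx[-15] = 0
Adding these up, d/dx[F] = 0 becomes
  (5x^4) + (-2y)·y' = 0,
so isolating y',
  dy/dx = -(5x^4)/(-2y) = 5x^4/(2y)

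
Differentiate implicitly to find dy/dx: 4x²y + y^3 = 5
Apply d/dx to both sides, remembering that y depends on x. Each occurrence of y therefore brings in a y' = dy/dx via the chain rule.

With F(x, y) equal to the left-hand side minus the right, differentiate F term by term:
  d/dx[4x^2y] = 4x^2·y' + 8xy
  d/dx[y^3] = 3y^2·y'
  d/dx[-5] = 0
Adding these up, d/dx[F] = 0 becomes
  (8xy) + (4x^2 + 3y^2)·y' = 0,
so isolating y',
  dy/dx = -(8xy)/(4x^2 + 3y^2) = -8xy/(4x^2 + 3y^2)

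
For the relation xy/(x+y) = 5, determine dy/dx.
Differentiate the relation implicitly: treat y = y(x) and apply the chain rule, so every y-derivative picks up a y' = dy/dx factor.

With everything moved to the left-hand side, differentiate term by term:
  d/dx[xy/(x + y)] = xy(-y' - 1)/(x + y)^2 + x·y'/(x + y) + y/(x + y)
  d/dx[-5] = 0

Separating the contributions that come from x directly and those that come through y:
  without y':      -xy/(x + y)^2 + y/(x + y)
  multiplying y':  -xy/(x + y)^2 + x/(x + y)

so (-xy/(x + y)^2 + y/(x + y)) + (-xy/(x + y)^2 + x/(x + y))·y' = 0, and therefore
  dy/dx = -(-xy/(x + y)^2 + y/(x + y))/(-xy/(x + y)^2 + x/(x + y))
        = -(y^2/(x + y)^2)/(x^2/(x + y)^2) = -y^2/x^2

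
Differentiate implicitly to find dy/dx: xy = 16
Apply d/dx to both sides, remembering that y depends on x. Each occurrence of y therefore brings in a y' = dy/dx via the chain rule.

With F(x, y) equal to the left-hand side minus the right, differentiate F term by term:
  d/dx[xy] = x·y' + y
  d/dx[-16] = 0
Adding these up, d/dx[F] = 0 becomes
  (y) + (x)·y' = 0,
so isolating y',
  dy/dx = -(y)/(x) = -y/x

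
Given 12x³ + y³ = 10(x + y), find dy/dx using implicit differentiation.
Apply d/dx to both sides, remembering that y depends on x. Each occurrence of y therefore brings in a y' = dy/dx via the chain rule.

With F(x, y) equal to the left-hand side minus the right, differentiate F term by term:
  d/dx[12x^3] = 36x^2
  d/dx[-10x] = -10
  d/dx[y^3] = 3y^2·y'
  d/dx[-10y] = -10·y'
Adding these up, d/dx[F] = 0 becomes
  (36x^2 - 10) + (3y^2 - 10)·y' = 0,
so isolating y',
  dy/dx = -(36x^2 - 10)/(3y^2 - 10) = 2(5 - 18x^2)/(3y^2 - 10)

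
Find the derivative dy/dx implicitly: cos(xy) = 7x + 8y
Differentiate both sides with respect to x, treating y as y(x). By the chain rule, any term containing y contributes a factor of y' = dy/dx when we differentiate it.

Move every term to one side and write the relation as F(x, y) = 0. Term by term,
  d/dx[-7x] = -7
  d/dx[-8y] = -8·y'
  d/dx[cos(xy)] = -(x·y' + y)·sin(xy)

The pieces without y' make up ∂F/∂x and the coefficient of y' is ∂F/∂y:
  ∂F/∂x = -y·sin(xy) - 7,
  ∂F/∂y = -x·sin(xy) - 8.

Since d/dx[F] = ∂F/∂x + (∂F/∂y)·y' = 0, solve for y':
  (∂F/∂y)·y' = -∂F/∂x
  dy/dx = -(∂F/∂x)/(∂F/∂y) = -(-y·sin(xy) - 7)/(-x·sin(xy) - 8) = -(y·sin(xy) + 7)/(x·sin(xy) + 8)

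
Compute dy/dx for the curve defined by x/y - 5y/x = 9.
Apply d/dx to both sides, remembering that y depends on x. Each occurrence of y therefore brings in a y' = dy/dx via the chain rule.

With F(x, y) equal to the left-hand side minus the right, differentiate F term by term:
  d/dx[x/y] = -x·y'/y^2 + 1/y
  d/dx[-5y/x] = -5·y'/x + 5y/x^2
  d/dx[-9] = 0
Adding these up, d/dx[F] = 0 becomes
  (1/y + 5y/x^2) + (-x/y^2 - 5/x)·y' = 0,
so isolating y',
  dy/dx = -(1/y + 5y/x^2)/(-x/y^2 - 5/x)
        = -((x^2 + 5y^2)/(x^2y))/(-(x^2 + 5y^2)/(xy^2)) = y/x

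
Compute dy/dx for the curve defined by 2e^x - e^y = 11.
Differentiate both sides with respect to x, treating y as y(x). By the chain rule, any term containing y contributes a factor of y' = dy/dx when we differentiate it.

Move every term to one side and write the relation as F(x, y) = 0. Term by term,
  d/dx[2e^(x)] = 2e^(x)
  d/dx[-e^(y)] = -y'·e^(y)
  d/dx[-11] = 0

The pieces without y' make up ∂F/∂x and the coefficient of y' is ∂F/∂y:
  ∂F/∂x = 2e^(x),
  ∂F/∂y = -e^(y).

Since d/dx[F] = ∂F/∂x + (∂F/∂y)·y' = 0, solve for y':
  (∂F/∂y)·y' = -∂F/∂x
  dy/dx = -(∂F/∂x)/(∂F/∂y) = -(2e^(x))/(-e^(y)) = 2e^(x - y)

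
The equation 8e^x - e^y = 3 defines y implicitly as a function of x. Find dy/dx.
Take d/dx of both sides. Since y is implicitly a function of x, the chain rule attaches a y' = dy/dx factor whenever we differentiate through y.

Set F(x, y) = (left side) − (right side), so the curve is F = 0. Differentiating each term of F:
  d/dx[8e^(x)] = 8e^(x)
  d/dx[-e^(y)] = -y'·e^(y)
  d/dx[-3] = 0

Collecting, the y'-free part is the partial derivative in x and the y' coefficient is the partial derivative in y:
  ∂F/∂x = 8e^(x)
  ∂F/∂y = -e^(y)

so d/dx[F(x, y(x))] = ∂F/∂x + (∂F/∂y)·y' = 0. Rearranging,
  dy/dx = -(∂F/∂x)/(∂F/∂y) = -(8e^(x))/(-e^(y)) = 8e^(x - y)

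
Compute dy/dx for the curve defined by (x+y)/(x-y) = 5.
Take d/dx of both sides. Since y is implicitly a function of x, the chain rule attaches a y' = dy/dx factor whenever we differentiate through y.

Set F(x, y) = (left side) − (right side), so the curve is F = 0. Differentiating each term of F:
  d/dx[(x + y)/(x - y)] = (y' + 1)/(x - y) + (x + y)(y' - 1)/(x - y)^2
  d/dx[-5] = 0

Collecting, the y'-free part is the partial derivative in x and the y' coefficient is the partial derivative in y:
  ∂F/∂x = 1/(x - y) - (x + y)/(x - y)^2
  ∂F/∂y = 1/(x - y) + (x + y)/(x - y)^2

so d/dx[F(x, y(x))] = ∂F/∂x + (∂F/∂y)·y' = 0. Rearranging,
  dy/dx = -(∂F/∂x)/(∂F/∂y) = -(1/(x - y) - (x + y)/(x - y)^2)/(1/(x - y) + (x + y)/(x - y)^2)
        = -(-2y/(x - y)^2)/(2x/(x - y)^2) = y/x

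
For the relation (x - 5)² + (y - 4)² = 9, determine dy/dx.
Take d/dx of both sides. Since y is implicitly a function of x, the chain rule attaches a y' = dy/dx factor whenever we differentiate through y.

Set F(x, y) = (left side) − (right side), so the curve is F = 0. Differentiating each term of F:
  d/dx[(x - 5)^2] = 2x - 10
  d/dx[(y - 4)^2] = 2·y'(y - 4)
  d/dx[-9] = 0

Collecting, the y'-free part is the partial derivative in x and the y' coefficient is the partial derivative in y:
  ∂F/∂x = 2x - 10
  ∂F/∂y = 2y - 8

so d/dx[F(x, y(x))] = ∂F/∂x + (∂F/∂y)·y' = 0. Rearranging,
  dy/dx = -(∂F/∂x)/(∂F/∂y) = -(2x - 10)/(2y - 8) = (5 - x)/(y - 4)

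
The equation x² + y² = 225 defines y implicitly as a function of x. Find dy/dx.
Apply d/dx to both sides, remembering that y depends on x. Each occurrence of y therefore brings in a y' = dy/dx via the chain rule.

With F(x, y) equal to the left-hand side minus the right, differentiate F term by term:
  d/dx[x^2] = 2x
  d/dx[y^2] = 2y·y'
  d/dx[-225] = 0
Adding these up, d/dx[F] = 0 becomes
  (2x) + (2y)·y' = 0,
so isolating y',
  dy/dx = -(2x)/(2y) = -x/y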